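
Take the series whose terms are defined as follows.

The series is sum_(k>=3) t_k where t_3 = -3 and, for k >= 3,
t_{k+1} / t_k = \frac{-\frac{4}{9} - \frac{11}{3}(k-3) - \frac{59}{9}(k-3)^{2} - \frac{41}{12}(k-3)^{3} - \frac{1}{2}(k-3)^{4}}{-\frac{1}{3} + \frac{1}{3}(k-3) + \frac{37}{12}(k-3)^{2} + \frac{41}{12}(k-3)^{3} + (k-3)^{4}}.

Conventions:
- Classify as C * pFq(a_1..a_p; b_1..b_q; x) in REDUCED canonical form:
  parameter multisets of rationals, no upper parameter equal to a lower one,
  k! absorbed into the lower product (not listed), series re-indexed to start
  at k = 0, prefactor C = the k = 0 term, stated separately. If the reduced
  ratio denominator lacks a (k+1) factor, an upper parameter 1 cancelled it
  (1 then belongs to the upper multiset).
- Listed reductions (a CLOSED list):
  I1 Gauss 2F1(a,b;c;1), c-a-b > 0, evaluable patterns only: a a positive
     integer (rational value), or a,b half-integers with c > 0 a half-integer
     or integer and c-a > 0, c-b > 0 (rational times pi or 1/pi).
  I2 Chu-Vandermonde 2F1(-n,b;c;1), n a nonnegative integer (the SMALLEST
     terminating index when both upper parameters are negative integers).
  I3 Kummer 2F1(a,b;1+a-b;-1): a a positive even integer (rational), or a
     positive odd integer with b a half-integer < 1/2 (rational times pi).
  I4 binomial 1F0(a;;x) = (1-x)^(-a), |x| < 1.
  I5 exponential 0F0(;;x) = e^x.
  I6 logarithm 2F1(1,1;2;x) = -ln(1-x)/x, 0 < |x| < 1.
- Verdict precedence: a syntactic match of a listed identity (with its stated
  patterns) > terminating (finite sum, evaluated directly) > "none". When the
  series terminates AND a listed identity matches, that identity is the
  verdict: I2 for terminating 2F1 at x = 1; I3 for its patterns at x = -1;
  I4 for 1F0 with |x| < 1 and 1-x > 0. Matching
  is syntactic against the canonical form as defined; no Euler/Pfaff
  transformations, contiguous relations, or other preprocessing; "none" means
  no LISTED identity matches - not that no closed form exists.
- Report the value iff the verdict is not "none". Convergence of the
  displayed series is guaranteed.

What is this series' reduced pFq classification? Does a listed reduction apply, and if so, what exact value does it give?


Key step: t_0 being -3, the parameter 2 appears in both the upper and lower lists and cancels (alongside the other common factor).
Step ratio: r(k) = -\frac{1}{2} * (k+\frac{1}{6}) (k+4) / [(k-\frac{1}{4}) (k+1)] - poly over poly, x = -\frac{1}{2} from leading terms; C = -3 at k = 0.

Classification (C = -3): 2F1 with upper {\frac{1}{6}, 4}, lower {-\frac{1}{4}}, argument x = -\frac{1}{2}. Verdict: none - at argument -\frac{1}{2} the multisets {\frac{1}{6}, 4} ; {-\frac{1}{4}} match no listed identity.


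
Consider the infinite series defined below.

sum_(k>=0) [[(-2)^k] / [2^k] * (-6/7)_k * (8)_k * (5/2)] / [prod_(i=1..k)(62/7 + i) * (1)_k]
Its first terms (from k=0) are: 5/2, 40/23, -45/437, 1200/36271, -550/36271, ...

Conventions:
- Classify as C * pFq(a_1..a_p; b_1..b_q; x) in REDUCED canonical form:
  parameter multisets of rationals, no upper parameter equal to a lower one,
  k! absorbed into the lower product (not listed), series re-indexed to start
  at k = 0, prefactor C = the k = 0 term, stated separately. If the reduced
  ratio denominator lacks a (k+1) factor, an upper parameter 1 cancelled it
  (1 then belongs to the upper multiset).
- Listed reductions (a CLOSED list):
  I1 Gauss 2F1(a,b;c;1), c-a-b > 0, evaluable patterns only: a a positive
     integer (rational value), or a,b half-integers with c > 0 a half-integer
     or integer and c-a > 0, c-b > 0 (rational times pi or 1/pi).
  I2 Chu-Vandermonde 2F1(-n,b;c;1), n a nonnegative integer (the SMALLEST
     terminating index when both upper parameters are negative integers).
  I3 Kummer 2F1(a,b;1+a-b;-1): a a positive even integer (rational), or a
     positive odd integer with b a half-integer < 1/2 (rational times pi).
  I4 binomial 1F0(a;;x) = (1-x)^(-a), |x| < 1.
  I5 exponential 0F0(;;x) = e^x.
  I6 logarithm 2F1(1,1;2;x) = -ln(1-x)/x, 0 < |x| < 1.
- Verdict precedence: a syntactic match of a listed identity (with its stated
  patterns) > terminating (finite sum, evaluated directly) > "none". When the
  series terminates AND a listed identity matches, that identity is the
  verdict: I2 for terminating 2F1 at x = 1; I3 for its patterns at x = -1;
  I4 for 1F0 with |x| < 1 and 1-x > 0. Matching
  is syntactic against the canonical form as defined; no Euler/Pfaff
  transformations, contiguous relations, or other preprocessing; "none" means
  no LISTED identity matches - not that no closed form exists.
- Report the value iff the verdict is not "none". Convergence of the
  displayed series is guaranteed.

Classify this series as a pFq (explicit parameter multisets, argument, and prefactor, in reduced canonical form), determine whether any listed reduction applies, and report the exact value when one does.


Classification (C = 5/2): 2F1 with upper {-6/7, 8}, lower {69/7}, argument x = -1. Verdict (x = -1): the Kummer evaluation I3 applies (x = -1; c = 69/7 equals 1+a-b for upper {-6/7, 8}: listed pattern). Its exact value is 69905/16807.

Key observation: from the first term 5/2: the lower running product (prefactor 5/2) is a rising factorial.
Step ratio: r(k) = (-1) * (k-6/7) (k+8) / [(k+69/7) (k+1)] - rational in k. x = (-1); t_0 = 5/2; negate the roots.


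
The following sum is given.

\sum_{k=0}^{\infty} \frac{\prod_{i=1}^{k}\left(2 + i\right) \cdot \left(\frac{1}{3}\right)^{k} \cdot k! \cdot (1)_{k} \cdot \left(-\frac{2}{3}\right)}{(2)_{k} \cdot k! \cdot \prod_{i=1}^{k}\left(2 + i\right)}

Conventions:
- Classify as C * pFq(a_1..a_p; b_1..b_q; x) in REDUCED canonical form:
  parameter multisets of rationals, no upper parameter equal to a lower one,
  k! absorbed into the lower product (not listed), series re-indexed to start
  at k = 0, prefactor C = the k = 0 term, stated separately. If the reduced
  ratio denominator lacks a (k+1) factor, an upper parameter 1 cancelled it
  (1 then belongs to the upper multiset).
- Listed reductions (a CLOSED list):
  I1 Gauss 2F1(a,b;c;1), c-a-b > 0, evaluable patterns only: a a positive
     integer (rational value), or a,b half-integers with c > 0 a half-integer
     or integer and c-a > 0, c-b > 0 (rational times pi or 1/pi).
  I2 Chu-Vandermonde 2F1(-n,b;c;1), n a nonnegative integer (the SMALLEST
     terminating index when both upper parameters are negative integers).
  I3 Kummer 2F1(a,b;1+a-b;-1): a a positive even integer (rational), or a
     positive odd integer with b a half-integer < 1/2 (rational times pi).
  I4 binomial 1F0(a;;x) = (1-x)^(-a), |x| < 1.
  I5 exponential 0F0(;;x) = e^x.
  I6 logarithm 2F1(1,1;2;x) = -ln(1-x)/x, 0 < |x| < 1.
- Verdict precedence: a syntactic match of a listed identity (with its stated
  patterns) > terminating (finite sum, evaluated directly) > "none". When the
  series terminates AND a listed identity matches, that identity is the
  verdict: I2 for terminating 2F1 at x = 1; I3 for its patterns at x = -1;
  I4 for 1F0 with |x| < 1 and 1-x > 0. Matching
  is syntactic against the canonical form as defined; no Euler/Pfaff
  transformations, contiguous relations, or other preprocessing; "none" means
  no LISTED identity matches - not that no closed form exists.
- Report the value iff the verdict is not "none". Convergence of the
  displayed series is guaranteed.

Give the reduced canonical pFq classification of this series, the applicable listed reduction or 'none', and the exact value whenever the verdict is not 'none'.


Canonical form: C = -\frac{2}{3} times 2F1 with upper {1, 1}, lower {2}, x = \frac{1}{3}. Verdict: the I6 logarithm reduction applies (the logarithm: parameters (1,1;2), x = \frac{1}{3}). Its exact value is 2 \cdot \ln\left(\frac{2}{3}\right).

Key observation: t_0 being -\frac{2}{3}, the lower running product (C = -2/3, x = 1/3) is a rising factorial.
Ratio: r(k) = \frac{1}{3} * (k+1) (k+1) / [(k+2) (k+1)] - poly over poly, x = \frac{1}{3} from leading terms; C = -\frac{2}{3} at k = 0.


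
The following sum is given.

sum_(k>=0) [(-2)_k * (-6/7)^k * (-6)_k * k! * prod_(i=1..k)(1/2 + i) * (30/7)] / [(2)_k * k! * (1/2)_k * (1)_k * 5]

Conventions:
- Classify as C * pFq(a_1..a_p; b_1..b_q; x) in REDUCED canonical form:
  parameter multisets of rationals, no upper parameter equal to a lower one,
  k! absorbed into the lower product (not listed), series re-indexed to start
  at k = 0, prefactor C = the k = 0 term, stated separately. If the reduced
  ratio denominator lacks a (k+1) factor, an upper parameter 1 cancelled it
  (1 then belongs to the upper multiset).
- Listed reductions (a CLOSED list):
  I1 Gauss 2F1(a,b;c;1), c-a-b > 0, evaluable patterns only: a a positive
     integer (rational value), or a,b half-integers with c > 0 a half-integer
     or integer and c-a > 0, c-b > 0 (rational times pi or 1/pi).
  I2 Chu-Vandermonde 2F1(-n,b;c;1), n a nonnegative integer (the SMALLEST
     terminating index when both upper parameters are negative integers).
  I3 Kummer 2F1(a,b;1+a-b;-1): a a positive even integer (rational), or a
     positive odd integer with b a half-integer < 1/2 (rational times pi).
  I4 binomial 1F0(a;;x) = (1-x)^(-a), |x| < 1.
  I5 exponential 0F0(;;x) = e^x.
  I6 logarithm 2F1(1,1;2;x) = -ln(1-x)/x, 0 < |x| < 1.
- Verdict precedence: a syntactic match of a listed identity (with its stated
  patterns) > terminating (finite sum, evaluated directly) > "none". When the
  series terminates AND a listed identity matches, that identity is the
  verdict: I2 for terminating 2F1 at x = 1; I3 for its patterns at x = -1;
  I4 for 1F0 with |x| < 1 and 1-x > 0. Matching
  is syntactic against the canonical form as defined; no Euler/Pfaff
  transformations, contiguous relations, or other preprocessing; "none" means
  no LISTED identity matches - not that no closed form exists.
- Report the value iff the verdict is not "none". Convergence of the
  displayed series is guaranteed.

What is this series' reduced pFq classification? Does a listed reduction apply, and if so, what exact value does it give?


At argument -6/7: a 3F2 with upper {-6, -2, 3/2}, lower {1/2, 2}, scaled by C = 6/7. Verdict: terminating at k = 2: the factor (-2)_k kills every later term; summing the 3 survivors is exact. Exact value: 1158/343.

First insight: from the first term 6/7: the parameter 1 appears in both the upper and lower lists and cancels.
Step ratio: r(k) = (-6/7) * (k-6) (k-2) (k+3/2) / [(k+1/2) (k+2) (k+1)] ; factor over Q: parameters, x = (-6/7), and C = 6/7.


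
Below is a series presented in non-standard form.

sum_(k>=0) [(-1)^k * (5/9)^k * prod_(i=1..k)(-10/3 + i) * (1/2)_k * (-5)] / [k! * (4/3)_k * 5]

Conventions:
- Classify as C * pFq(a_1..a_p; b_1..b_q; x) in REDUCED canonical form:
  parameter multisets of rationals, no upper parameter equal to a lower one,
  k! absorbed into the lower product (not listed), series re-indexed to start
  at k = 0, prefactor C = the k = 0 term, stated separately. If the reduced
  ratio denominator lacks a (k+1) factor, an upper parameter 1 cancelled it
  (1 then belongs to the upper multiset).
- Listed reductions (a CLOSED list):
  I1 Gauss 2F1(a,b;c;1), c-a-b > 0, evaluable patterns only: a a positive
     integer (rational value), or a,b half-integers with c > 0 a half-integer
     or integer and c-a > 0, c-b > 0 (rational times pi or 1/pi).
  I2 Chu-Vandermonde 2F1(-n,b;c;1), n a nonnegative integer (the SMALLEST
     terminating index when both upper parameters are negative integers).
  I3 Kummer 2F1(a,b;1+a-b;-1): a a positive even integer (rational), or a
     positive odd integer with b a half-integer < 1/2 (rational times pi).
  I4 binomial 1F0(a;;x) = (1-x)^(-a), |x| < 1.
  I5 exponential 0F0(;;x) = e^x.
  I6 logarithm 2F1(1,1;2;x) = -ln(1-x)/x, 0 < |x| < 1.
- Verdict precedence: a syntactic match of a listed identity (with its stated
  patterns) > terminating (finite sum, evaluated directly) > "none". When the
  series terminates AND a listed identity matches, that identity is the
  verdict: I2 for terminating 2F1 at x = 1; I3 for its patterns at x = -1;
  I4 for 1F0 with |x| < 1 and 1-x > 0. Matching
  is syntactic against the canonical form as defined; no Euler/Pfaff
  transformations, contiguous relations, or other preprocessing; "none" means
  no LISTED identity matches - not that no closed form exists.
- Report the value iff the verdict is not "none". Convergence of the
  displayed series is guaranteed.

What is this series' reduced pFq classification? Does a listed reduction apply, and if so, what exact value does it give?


Key observation: t_0 being -1, the running product (C = -1) telescopes to a rising factorial.
Ratio: r(k) = (-5/9) * (k-7/3) (k+1/2) / [(k+4/3) (k+1)] - rational in k. x = (-5/9); t_0 = -1; negate the roots.

Reduced: x = -5/9, 2F1, upper = {-7/3, 1/2}, lower = {4/3}, C = -1. Verdict: none. Every listed pattern misses the 2F1 form at -5/9, upper {-7/3, 1/2}.


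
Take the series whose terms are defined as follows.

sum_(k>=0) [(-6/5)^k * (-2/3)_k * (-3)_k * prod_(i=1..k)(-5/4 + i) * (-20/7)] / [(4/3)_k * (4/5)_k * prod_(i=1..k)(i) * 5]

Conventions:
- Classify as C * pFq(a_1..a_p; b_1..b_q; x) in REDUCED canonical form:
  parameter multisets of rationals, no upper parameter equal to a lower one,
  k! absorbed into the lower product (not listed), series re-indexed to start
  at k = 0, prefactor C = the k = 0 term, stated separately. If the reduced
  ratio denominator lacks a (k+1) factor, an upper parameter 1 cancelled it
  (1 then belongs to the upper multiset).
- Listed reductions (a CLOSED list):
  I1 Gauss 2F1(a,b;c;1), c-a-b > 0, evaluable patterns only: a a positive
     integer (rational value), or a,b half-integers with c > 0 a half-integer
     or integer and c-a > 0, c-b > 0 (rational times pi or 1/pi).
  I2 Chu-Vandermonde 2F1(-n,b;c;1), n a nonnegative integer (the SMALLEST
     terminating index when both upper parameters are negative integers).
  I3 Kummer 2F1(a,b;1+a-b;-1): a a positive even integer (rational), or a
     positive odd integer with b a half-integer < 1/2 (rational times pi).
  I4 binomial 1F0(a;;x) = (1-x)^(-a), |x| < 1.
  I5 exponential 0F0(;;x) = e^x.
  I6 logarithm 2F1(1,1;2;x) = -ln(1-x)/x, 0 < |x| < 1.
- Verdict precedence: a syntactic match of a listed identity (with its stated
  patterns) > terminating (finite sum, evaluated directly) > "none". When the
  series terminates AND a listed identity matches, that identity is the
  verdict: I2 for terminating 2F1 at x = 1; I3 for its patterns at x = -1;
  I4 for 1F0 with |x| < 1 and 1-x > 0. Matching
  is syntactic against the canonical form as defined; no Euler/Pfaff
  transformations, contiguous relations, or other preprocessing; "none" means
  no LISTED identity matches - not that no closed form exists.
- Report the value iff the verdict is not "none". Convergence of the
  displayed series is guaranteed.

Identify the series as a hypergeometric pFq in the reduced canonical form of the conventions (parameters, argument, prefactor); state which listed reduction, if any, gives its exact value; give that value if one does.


At argument -6/5: a 3F2 with upper {-3, -2/3, -1/4}, lower {4/5, 4/3}, scaled by C = -4/7. Verdict: terminating. (-3)_k vanishes past k = 3, leaving a 4-term sum, computed directly. Sum: -3599/3920.

First insight: t_0 being -4/7, the product of the first k integers (C = -4/7) is k!.
Step ratio: r(k) = (-6/5) * (k-3) (k-2/3) (k-1/4) / [(k+4/5) (k+4/3) (k+1)] ; factor over Q: parameters, x = (-6/5), and C = -4/7.


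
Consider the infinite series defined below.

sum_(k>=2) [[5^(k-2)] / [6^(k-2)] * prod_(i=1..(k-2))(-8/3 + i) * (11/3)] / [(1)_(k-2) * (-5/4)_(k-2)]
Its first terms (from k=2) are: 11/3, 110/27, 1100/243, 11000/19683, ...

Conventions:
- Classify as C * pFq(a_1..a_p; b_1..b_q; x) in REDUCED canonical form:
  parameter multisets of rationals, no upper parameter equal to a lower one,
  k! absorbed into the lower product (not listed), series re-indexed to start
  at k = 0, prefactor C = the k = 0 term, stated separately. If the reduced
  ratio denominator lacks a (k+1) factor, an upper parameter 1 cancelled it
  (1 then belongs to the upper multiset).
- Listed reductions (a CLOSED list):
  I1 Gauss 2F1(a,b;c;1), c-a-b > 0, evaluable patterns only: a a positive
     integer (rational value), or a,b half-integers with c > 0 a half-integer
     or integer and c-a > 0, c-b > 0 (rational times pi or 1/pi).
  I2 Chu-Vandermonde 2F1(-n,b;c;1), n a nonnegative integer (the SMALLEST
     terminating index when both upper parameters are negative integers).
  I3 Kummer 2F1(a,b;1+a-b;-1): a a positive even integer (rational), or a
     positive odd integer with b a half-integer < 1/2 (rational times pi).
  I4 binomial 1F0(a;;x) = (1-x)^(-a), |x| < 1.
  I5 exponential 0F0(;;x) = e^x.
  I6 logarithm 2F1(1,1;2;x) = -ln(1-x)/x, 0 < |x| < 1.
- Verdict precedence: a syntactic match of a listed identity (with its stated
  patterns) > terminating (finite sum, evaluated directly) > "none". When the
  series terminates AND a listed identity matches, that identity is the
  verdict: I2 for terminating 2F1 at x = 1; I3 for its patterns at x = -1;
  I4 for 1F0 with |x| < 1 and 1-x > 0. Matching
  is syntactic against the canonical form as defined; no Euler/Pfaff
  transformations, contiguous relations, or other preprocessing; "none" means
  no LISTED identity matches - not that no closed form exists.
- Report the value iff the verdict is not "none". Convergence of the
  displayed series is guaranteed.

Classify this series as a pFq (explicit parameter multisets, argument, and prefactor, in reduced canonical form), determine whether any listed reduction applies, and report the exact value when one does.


With C = 11/3: the canonical form is 1F1(-5/3; -5/4; 5/6). Verdict: none. Every listed pattern misses the 1F1 form at 5/6, upper {-5/3}.

The tell: from the first term 11/3: the running product (prefactor 11/3) telescopes to a rising factorial.
Adjacent-term ratio: r(k) = (5/6) * (k-5/3) / [(k-5/4) (k+1)] - rational; roots negated = parameters, x = (5/6), C = 11/3.


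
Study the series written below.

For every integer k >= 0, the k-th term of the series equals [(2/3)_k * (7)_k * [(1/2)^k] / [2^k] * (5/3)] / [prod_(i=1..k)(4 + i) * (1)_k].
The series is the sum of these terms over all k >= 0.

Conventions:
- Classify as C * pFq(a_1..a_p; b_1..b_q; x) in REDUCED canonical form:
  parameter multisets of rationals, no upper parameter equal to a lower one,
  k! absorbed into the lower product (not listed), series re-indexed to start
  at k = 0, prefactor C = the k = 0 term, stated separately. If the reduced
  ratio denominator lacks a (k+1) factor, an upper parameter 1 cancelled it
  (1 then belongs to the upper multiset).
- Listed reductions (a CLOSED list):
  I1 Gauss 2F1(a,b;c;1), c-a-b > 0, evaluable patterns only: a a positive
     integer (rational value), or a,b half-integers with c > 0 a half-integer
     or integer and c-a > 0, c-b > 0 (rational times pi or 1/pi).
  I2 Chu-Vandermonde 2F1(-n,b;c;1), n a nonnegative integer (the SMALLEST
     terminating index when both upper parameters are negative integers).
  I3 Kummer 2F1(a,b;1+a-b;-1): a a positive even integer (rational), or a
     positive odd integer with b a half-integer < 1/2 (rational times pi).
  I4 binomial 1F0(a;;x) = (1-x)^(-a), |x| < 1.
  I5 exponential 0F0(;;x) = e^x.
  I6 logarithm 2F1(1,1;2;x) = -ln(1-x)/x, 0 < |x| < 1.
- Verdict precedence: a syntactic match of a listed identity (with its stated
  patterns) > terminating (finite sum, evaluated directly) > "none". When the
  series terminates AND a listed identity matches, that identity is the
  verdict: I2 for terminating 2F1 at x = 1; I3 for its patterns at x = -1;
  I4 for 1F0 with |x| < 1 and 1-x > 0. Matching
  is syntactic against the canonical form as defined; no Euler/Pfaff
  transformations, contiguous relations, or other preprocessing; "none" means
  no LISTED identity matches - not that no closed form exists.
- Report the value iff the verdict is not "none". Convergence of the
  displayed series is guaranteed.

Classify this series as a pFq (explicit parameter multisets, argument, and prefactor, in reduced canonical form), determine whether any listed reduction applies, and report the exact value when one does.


Key observation: from the first term 5/3: (1)_k (prefactor 5/3) is k! itself.
Term ratio: r(k) = (1/4) * (k+2/3) (k+7) / [(k+5) (k+1)] - rational; roots negated = parameters, x = (1/4), C = 5/3.

At argument 1/4: a 2F1 with upper {2/3, 7}, lower {5}, scaled by C = 5/3. Verdict: none here - no I1-I6 shape fits x = 1/4 with lower {5}.


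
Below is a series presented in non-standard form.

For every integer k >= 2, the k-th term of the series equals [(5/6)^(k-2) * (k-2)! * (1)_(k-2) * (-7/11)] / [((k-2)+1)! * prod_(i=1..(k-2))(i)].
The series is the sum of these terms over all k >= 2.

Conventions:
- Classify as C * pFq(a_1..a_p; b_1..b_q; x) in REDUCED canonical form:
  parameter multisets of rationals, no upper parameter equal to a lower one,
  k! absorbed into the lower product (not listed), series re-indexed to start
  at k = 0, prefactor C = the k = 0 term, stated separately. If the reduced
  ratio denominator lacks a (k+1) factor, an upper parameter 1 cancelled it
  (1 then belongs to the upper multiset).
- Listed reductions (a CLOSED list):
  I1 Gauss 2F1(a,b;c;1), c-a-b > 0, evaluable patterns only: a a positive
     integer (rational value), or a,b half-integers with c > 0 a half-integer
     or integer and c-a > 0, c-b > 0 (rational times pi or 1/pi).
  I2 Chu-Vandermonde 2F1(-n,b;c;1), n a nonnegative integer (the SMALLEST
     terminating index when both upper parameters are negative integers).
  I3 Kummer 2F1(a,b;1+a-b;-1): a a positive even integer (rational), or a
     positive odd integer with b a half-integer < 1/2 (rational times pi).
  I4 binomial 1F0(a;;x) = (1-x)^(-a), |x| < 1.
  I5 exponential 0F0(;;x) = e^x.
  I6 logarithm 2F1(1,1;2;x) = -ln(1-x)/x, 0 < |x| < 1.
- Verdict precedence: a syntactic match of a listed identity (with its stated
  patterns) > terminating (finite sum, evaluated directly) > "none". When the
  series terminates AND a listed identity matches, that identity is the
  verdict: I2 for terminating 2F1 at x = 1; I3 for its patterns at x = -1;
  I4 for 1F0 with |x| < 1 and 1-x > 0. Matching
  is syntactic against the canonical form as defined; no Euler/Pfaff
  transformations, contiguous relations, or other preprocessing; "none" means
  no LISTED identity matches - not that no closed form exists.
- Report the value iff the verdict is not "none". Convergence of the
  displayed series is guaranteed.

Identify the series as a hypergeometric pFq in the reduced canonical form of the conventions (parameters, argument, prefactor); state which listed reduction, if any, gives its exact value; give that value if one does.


Key observation: t_0 = -7/11 here, and the factorial ratio (prefactor -7/11) (k+a-1)!/(a-1)! is a rising factorial (a)_k.
Consecutive-term ratio: r(k) = (5/6) * (k+1) (k+1) / [(k+2) (k+1)] - rational in k. x = (5/6); t_0 = -7/11; negate the roots.

Reduced: x = 5/6, 2F1, upper = {1, 1}, lower = {2}, C = -7/11. Verdict: the logarithmic series (I6) matches (the logarithm: parameters (1,1;2), x = 5/6). Sum: (42/55) * ln(1/6).


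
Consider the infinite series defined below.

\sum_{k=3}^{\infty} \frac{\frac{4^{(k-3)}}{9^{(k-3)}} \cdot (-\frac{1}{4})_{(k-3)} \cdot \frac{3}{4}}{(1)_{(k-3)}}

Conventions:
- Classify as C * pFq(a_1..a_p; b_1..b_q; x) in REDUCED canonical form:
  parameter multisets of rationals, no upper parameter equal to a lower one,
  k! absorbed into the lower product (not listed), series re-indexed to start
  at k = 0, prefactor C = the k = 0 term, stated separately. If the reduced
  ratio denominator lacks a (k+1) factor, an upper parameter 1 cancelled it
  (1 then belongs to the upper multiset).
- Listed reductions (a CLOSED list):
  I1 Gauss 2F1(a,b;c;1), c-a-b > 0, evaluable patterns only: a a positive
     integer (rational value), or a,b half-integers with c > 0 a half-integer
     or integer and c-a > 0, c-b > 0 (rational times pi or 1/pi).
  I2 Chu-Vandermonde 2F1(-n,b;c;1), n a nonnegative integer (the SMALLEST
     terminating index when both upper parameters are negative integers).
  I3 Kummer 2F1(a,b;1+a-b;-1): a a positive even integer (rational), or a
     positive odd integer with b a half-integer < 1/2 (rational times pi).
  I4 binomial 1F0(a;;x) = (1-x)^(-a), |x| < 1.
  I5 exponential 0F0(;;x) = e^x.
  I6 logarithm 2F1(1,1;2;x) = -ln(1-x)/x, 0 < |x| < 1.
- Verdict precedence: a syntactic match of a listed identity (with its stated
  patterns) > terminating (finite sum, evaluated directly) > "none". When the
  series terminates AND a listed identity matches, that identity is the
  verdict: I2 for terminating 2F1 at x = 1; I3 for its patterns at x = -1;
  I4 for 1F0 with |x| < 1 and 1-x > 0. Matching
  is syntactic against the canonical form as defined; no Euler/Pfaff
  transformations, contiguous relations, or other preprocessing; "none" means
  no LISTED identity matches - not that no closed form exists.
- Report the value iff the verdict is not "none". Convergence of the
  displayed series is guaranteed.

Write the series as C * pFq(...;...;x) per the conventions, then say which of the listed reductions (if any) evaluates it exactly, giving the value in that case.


With C = \frac{3}{4}: the canonical form is 1F0(-\frac{1}{4}; -; \frac{4}{9}). Verdict: this is binomial (I4) (the 1F0 binomial series: exponent 1/4, x = \frac{4}{9}). Exact value: \frac{3}{4} \cdot \left(\frac{5}{9}\right)^{\frac{1}{4}}.

Key step: t_0 being \frac{3}{4}, the two geometric factors (C = 3/4, x = 4/9) combine into one argument.
Step ratio: r(k) = \frac{4}{9} * (k-\frac{1}{4}) / [(k+1)] ; factor over Q: parameters, x = \frac{4}{9}, and C = \frac{3}{4}.


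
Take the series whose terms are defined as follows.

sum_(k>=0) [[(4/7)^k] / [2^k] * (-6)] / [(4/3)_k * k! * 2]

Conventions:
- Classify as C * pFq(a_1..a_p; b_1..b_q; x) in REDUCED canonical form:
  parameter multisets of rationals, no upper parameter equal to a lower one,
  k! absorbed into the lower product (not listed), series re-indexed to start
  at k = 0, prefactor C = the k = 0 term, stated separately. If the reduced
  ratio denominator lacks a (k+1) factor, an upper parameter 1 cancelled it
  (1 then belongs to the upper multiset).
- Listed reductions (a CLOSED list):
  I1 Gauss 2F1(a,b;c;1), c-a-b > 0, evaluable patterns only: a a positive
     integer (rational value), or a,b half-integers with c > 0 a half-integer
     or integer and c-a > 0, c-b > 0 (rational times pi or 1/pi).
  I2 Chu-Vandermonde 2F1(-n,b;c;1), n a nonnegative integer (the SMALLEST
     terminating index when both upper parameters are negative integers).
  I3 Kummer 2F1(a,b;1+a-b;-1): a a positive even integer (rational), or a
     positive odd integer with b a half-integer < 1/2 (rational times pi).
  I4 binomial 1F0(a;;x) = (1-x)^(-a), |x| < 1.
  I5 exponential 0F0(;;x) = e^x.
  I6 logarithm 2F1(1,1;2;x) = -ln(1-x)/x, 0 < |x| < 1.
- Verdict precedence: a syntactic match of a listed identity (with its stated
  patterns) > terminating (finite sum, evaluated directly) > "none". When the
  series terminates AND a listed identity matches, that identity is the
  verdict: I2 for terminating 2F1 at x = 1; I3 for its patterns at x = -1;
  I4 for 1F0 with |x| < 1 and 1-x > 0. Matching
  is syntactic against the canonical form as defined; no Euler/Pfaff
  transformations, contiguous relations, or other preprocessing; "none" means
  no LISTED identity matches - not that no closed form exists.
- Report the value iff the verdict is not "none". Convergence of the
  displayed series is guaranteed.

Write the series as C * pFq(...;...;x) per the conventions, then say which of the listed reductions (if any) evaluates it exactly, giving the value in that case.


This is -3 * 0F1(-; 4/3; 2/7) in reduced canonical form. Verdict: none - this 0F1 at x = 2/7 matches no listed pattern, and upper {-} holds no stopper.

Key observation: from the first term -3: the two k-th powers (C = -3) combine into one argument.
Ratio: r(k) = (2/7) * 1 / [(k+4/3) (k+1)] ; factor over Q: parameters, x = (2/7), and C = -3.


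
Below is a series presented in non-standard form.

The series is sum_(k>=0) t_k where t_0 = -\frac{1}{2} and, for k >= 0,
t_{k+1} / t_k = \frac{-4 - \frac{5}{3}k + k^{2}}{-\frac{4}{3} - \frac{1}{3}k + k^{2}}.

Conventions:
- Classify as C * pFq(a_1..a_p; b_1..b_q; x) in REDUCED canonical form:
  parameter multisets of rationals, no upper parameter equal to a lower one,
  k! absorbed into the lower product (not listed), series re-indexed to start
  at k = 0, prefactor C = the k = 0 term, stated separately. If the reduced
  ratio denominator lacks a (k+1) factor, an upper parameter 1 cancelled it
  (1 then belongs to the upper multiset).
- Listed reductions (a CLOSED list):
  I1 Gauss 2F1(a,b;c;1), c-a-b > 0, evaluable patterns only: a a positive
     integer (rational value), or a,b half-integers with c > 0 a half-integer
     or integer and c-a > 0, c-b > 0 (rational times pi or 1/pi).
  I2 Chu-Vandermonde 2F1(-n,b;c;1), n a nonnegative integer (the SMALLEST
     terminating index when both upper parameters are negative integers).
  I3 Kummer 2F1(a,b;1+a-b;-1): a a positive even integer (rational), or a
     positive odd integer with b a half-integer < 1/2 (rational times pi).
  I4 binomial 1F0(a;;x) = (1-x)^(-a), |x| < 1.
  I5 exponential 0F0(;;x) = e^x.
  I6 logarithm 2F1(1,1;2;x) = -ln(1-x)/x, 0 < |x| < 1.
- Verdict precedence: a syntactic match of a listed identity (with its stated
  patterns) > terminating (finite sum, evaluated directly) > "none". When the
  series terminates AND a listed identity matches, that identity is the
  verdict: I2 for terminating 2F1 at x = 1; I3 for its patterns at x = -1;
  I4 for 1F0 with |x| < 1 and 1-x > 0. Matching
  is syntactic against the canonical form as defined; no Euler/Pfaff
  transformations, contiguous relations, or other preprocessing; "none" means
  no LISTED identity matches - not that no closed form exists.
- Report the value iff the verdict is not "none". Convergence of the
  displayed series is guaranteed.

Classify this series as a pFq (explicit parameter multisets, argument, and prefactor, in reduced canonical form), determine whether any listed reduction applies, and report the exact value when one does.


Canonical form: C = -\frac{1}{2} times 2F1 with upper {-3, \frac{4}{3}}, lower {-\frac{4}{3}}, x = 1. Verdict (x = 1): Chu-Vandermonde (I2) applies (terminating 2F1 at x = 1 with n = 3, b = 4/3, c = -\frac{4}{3}). Its exact value is 5.

First insight: from the first term -\frac{1}{2}: factor the ratio over Q (C = -1/2): negated roots = parameters.
Step ratio: r(k) = 1 * (k-3) (k+\frac{4}{3}) / [(k-\frac{4}{3}) (k+1)] - rational in k, leading ratio 1; with t_0 = -\frac{1}{2}, classification follows.


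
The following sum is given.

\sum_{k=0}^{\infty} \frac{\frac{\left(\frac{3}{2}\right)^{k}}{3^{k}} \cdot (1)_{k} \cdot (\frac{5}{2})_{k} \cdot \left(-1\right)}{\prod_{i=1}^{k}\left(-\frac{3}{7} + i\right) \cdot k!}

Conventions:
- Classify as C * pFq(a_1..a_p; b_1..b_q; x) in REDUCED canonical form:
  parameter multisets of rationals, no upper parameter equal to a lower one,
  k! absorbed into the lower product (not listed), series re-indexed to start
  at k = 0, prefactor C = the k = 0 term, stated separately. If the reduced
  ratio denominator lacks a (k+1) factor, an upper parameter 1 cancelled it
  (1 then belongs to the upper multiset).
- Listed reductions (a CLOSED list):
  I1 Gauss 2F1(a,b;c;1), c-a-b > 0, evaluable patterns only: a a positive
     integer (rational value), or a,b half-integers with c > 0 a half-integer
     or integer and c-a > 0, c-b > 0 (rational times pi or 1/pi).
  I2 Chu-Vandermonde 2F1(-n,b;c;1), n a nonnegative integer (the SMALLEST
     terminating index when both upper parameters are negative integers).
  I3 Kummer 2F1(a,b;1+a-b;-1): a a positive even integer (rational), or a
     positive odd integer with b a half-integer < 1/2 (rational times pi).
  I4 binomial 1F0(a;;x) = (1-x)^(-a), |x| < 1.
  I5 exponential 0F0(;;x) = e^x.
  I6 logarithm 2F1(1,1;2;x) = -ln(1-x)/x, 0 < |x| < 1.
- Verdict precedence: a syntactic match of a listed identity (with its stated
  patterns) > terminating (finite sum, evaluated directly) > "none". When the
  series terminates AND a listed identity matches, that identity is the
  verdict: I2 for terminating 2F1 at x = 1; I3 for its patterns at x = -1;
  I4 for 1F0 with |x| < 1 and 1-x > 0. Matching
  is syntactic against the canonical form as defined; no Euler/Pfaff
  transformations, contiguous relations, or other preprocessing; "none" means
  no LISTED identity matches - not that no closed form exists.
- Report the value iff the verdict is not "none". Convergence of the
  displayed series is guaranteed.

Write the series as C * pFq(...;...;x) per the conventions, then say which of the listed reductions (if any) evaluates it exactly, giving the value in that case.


The tell: from the first term -1: the two k-th powers (C = -1, x = 1/2) combine into one argument.
Adjacent-term ratio: r(k) = \frac{1}{2} * (k+1) (k+\frac{5}{2}) / [(k+\frac{4}{7}) (k+1)] ; factor over Q: parameters, x = \frac{1}{2}, and C = -1.

Classification (C = -1): 2F1 with upper {1, \frac{5}{2}}, lower {\frac{4}{7}}, argument x = \frac{1}{2}. Verdict: none - at argument \frac{1}{2} the multisets {1, \frac{5}{2}} ; {\frac{4}{7}} match no listed identity.


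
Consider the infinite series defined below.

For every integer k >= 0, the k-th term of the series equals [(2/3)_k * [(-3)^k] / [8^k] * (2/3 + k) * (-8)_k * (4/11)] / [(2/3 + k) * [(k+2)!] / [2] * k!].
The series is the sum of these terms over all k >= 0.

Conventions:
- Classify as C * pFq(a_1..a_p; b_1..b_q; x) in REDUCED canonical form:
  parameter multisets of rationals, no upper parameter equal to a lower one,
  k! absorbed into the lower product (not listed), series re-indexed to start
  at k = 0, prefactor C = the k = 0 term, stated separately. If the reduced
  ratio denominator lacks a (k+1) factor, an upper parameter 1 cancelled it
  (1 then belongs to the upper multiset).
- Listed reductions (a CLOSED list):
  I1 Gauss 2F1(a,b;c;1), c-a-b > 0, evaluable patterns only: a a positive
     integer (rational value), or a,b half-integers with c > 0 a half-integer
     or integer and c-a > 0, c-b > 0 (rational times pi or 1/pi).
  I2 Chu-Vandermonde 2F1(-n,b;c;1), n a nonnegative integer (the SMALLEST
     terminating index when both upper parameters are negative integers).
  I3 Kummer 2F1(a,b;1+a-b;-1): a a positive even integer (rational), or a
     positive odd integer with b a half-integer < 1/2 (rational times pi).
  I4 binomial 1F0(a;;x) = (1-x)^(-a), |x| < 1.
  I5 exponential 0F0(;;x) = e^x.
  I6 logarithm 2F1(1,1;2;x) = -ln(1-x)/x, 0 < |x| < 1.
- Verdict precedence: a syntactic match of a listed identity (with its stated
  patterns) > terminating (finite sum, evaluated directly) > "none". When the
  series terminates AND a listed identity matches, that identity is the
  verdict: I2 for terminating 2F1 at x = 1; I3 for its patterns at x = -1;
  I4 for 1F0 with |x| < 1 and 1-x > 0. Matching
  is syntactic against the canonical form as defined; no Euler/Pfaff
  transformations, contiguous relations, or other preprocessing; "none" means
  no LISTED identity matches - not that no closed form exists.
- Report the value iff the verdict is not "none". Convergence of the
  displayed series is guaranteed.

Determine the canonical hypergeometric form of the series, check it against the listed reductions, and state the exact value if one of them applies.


The series (x = -3/8) is 2F1: upper {-8, 2/3}, lower {3}, prefactor 4/11. Verdict: terminating. (-8)_k vanishes past k = 8, leaving a 9-term sum, computed directly. Value: 91767085/113246208.

Key step: t_0 being 4/11, the denominator's factorial ratio (C = 4/11) is a lower Pochhammer.
Consecutive-term ratio: r(k) = (-3/8) * (k-8) (k+2/3) / [(k+3) (k+1)] - poly over poly, x = (-3/8) from leading terms; C = 4/11 at k = 0.


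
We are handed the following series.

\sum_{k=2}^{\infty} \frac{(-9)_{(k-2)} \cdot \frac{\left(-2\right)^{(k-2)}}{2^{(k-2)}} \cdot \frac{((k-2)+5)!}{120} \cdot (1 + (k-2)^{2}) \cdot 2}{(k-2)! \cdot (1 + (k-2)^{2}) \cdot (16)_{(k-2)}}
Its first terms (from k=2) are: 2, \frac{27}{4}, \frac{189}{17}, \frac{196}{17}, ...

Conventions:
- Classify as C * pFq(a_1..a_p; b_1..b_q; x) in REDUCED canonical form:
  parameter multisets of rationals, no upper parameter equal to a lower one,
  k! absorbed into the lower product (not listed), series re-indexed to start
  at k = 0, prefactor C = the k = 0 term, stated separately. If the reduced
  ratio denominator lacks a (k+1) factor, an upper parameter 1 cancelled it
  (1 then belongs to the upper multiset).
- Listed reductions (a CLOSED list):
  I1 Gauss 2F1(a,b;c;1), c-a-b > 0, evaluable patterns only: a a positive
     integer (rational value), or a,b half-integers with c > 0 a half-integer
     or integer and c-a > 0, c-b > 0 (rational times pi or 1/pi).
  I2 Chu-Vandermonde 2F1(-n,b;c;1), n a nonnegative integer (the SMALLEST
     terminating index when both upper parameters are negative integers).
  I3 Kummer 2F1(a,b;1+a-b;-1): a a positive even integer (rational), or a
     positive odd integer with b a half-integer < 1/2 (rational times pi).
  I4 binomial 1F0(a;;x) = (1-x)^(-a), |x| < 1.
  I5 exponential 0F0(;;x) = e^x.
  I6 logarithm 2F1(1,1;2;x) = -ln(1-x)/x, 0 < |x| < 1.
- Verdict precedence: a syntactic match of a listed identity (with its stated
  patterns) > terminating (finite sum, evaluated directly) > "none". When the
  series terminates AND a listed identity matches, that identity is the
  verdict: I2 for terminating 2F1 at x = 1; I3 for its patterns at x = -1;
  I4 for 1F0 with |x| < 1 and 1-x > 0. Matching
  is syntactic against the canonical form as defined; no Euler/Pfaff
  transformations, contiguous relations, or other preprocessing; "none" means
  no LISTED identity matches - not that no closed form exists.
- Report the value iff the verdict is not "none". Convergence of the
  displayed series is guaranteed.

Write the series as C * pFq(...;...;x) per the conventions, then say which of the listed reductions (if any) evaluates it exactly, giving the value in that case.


With C = 2: the canonical form is 2F1(-9, 6; 16; -1). Verdict: the Kummer evaluation I3 matches (x = -1; c = 16 equals 1+a-b for upper {-9, 6}: listed pattern). Its exact value is \frac{91}{2}.

Key observation: t_0 being 2, k^2 + 1 divides numerator and denominator alike; C = 2, x = -1 after cancelling.
Ratio: r(k) = -1 * (k-9) (k+6) / [(k+16) (k+1)] - rational in k. x = -1; t_0 = 2; negate the roots.


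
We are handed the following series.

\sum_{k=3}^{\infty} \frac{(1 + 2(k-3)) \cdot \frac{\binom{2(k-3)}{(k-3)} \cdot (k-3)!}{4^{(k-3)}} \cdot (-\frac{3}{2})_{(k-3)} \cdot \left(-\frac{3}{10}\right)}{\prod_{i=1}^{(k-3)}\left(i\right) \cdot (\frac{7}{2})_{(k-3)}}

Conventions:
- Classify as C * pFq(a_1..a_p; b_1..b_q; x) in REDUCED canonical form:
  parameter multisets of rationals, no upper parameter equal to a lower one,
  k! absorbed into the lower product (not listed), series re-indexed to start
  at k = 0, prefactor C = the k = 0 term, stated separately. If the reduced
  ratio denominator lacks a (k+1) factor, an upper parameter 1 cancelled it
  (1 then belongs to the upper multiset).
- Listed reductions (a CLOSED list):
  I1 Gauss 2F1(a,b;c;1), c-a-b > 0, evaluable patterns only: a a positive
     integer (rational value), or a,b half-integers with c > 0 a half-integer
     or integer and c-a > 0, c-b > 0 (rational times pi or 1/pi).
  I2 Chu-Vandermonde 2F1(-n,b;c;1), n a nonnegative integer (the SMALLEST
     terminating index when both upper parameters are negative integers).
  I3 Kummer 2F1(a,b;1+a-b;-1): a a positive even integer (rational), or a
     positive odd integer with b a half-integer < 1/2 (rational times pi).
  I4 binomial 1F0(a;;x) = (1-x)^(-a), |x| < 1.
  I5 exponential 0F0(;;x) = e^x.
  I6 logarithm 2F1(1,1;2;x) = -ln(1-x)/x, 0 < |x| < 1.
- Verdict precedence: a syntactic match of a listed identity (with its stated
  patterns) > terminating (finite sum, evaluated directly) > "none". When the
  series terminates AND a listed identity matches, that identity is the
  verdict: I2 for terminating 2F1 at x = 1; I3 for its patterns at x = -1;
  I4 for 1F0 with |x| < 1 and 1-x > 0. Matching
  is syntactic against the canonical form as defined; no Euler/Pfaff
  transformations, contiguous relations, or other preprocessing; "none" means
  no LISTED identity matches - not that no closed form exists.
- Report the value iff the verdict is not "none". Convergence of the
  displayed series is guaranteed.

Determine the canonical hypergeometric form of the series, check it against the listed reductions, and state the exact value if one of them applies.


This is -\frac{3}{10} * 2F1(-\frac{3}{2}, \frac{3}{2}; \frac{7}{2}; 1) in reduced canonical form. Verdict: Gauss (I1, half-integer pattern) matches (x = 1; upper {-\frac{3}{2}, \frac{3}{2}} half-integers, c = \frac{7}{2} in the evaluable pattern). Hence: \left(-\frac{45}{1024}\right) \cdot \pi.

Key observation: t_0 being -\frac{3}{10}, the product of the first k integers (C = -3/10, x = 1) is k!.
Term ratio: r(k) = 1 * (k-\frac{3}{2}) (k+\frac{3}{2}) / [(k+\frac{7}{2}) (k+1)] - rational in k. x = 1; t_0 = -\frac{3}{10}; negate the roots.
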